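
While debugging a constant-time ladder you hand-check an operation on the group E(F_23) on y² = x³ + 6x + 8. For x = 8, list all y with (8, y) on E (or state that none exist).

4, 19

x³ + 6x + 8 = 568 ≡ 16 (mod 23).
Square roots of 16 mod 23: 4 and 19 (since 4² = 16 ≡ 16).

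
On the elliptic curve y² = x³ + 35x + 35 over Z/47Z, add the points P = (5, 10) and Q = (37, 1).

(11, 24)

(5, 10) + (37, 1). λ = (1 - 10)/(37 - 5) ≡ 38/32 mod 47. 32⁻¹ ≡ 25 (mod 47) since 32·25 = 800 ≡ 1, so λ ≡ 10.
  x = λ² - 5 - 37 = 100 - 42 ≡ 11; y = λ·(5 - 11) - 10 ≡ 24. → (11, 24)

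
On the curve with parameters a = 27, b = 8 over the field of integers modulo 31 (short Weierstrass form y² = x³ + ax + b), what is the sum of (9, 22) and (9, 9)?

O

The two points share x = 9 and their y-coordinates satisfy 22 + 9 ≡ 0 (mod 31), so they are inverses. Their sum is O.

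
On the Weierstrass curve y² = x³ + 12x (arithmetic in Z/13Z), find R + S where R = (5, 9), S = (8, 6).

(5, 9) + (8, 6). λ = (6 - 9)/(8 - 5) ≡ 10/3 mod 13. 3⁻¹ ≡ 9 (mod 13) since 3·9 = 27 ≡ 1, so λ ≡ 12.
  x = λ² - 5 - 8 = 144 - 13 ≡ 1; y = λ·(5 - 1) - 9 ≡ 0. → (1, 0)

(1, 0)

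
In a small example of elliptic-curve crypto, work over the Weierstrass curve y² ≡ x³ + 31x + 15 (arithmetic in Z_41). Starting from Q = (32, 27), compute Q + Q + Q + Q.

(5, 7)

Repeated addition: build up to 4Q.
2Q: tangent at (32, 27): λ = (3·32² + 31)/(2·27) ≡ 28/13. 13⁻¹ ≡ 19 (mod 41) since 13·19 = 247 ≡ 1, so λ ≡ 28·19 ≡ 40.
  x = λ² - 32 - 32 = 1600 - 64 ≡ 19; y = λ·(32 - 19) - 27 ≡ 1. → (19, 1)
3Q: (19, 1) + (32, 27). λ = (27 - 1)/(32 - 19) ≡ 26/13 mod 41. 13⁻¹ ≡ 19 (mod 41) since 13·19 = 247 ≡ 1, so λ ≡ 2.
  x = λ² - 19 - 32 = 4 - 51 ≡ 35; y = λ·(19 - 35) - 1 ≡ 8. → (35, 8)
4Q: (35, 8) + (32, 27). λ = (27 - 8)/(32 - 35) ≡ 19/38 mod 41. 38⁻¹ ≡ 27 (mod 41), so λ ≡ 21.
  x = λ² - 35 - 32 = 441 - 67 ≡ 5; y = λ·(35 - 5) - 8 ≡ 7. → (5, 7)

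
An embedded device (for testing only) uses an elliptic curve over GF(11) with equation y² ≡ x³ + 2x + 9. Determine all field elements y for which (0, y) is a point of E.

3, 8

x³ + 2x + 9 = 9 ≡ 9 (mod 11).
Square roots of 9 mod 11: 3 and 8 (since 3² = 9 ≡ 9).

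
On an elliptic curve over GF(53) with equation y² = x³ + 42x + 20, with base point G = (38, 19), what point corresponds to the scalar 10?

Repeated addition: build up to 10G.
2G: tangent at (38, 19): λ = (3·38² + 42)/(2·19) ≡ 28/38. 38⁻¹ ≡ 7 (mod 53), so λ ≡ 28·7 ≡ 37.
  x = λ² - 38 - 38 = 1369 - 76 ≡ 21; y = λ·(38 - 21) - 19 ≡ 27. → (21, 27)
3G: (21, 27) + (38, 19). λ = (19 - 27)/(38 - 21) ≡ 45/17 mod 53. 17⁻¹ ≡ 25 (mod 53) since 17·25 = 425 ≡ 1, so λ ≡ 12.
  x = λ² - 21 - 38 = 144 - 59 ≡ 32; y = λ·(21 - 32) - 27 ≡ 0. → (32, 0)
4G: (32, 0) + (38, 19). λ = (19 - 0)/(38 - 32) ≡ 19/6 mod 53. 6⁻¹ ≡ 9 (mod 53), so λ ≡ 12.
  x = λ² - 32 - 38 = 144 - 70 ≡ 21; y = λ·(32 - 21) - 0 ≡ 26. → (21, 26)
5G: (21, 26) + (38, 19). λ = (19 - 26)/(38 - 21) ≡ 46/17 mod 53. 17⁻¹ ≡ 25 (mod 53) since 17·25 = 425 ≡ 1, so λ ≡ 37.
  x = λ² - 21 - 38 = 1369 - 59 ≡ 38; y = λ·(21 - 38) - 26 ≡ 34. → (38, 34)
6G: (38, 34) + (38, 19): same x and y₁ ≡ -y₂, so the sum is O.
7G: O + (38, 19) = (38, 19) (identity).
8G: tangent at (38, 19): λ = (3·38² + 42)/(2·19) ≡ 28/38. 38⁻¹ ≡ 7 (mod 53), so λ ≡ 28·7 ≡ 37.
  x = λ² - 38 - 38 = 1369 - 76 ≡ 21; y = λ·(38 - 21) - 19 ≡ 27. → (21, 27)
9G: (21, 27) + (38, 19). λ = (19 - 27)/(38 - 21) ≡ 45/17 mod 53. 17⁻¹ ≡ 25 (mod 53) since 17·25 = 425 ≡ 1, so λ ≡ 12.
  x = λ² - 21 - 38 = 144 - 59 ≡ 32; y = λ·(21 - 32) - 27 ≡ 0. → (32, 0)
10G: (32, 0) + (38, 19). λ = (19 - 0)/(38 - 32) ≡ 19/6 mod 53. 6⁻¹ ≡ 9 (mod 53), so λ ≡ 12.
  x = λ² - 32 - 38 = 144 - 70 ≡ 21; y = λ·(32 - 21) - 0 ≡ 26. → (21, 26)

(21, 26)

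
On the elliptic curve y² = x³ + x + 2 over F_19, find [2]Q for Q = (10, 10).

tangent at (10, 10): λ = (3·10² + 1)/(2·10) ≡ 16/1. 1⁻¹ ≡ 1 (mod 19), so λ ≡ 16·1 ≡ 16.
  x = λ² - 10 - 10 = 256 - 20 ≡ 8; y = λ·(10 - 8) - 10 ≡ 3. → (8, 3)

(8, 3)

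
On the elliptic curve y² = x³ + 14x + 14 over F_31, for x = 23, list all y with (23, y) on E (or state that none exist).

x³ + 14x + 14 = 12503 ≡ 10 (mod 31).
Square roots of 10 mod 31: 14 and 17 (since 14² = 196 ≡ 10).

14, 17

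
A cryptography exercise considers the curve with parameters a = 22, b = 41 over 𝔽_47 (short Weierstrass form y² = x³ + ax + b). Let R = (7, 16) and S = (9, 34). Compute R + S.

(7, 16) + (9, 34). λ = (34 - 16)/(9 - 7) ≡ 18/2 mod 47. 2⁻¹ ≡ 24 (mod 47), so λ ≡ 9.
  x = λ² - 7 - 9 = 81 - 16 ≡ 18; y = λ·(7 - 18) - 16 ≡ 26. → (18, 26)

(18, 26)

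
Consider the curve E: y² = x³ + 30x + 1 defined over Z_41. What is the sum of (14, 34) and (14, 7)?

O

The two points share x = 14 and their y-coordinates satisfy 34 + 7 ≡ 0 (mod 41), so they are inverses. Their sum is ∞.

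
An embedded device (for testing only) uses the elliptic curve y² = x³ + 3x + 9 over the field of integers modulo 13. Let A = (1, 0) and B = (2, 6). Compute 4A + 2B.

First 4A:
Double-and-add on 4 = (100)₂. Start with A = (1, 0) for the leading 1-bit.
double: (1, 0) + (1, 0): same x and y₁ ≡ -y₂, so the sum is ∞.
double: ∞ + ∞ = ∞ (identity).
4A = ∞.
Next 2B:
Repeated addition: build up to 2B.
2B: tangent at (2, 6): λ = (3·2² + 3)/(2·6) ≡ 2/12. 12⁻¹ ≡ 12 (mod 13) since 12·12 = 144 ≡ 1, so λ ≡ 2·12 ≡ 11.
  x = λ² - 2 - 2 = 121 - 4 ≡ 0; y = λ·(2 - 0) - 6 ≡ 3. → (0, 3)
2B = (0, 3).
Finally 4A + 2B:
∞ + (0, 3) = (0, 3) (identity).

(0, 3)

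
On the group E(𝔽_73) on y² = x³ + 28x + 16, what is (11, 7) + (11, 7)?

(47, 20)

tangent at (11, 7): λ = (3·11² + 28)/(2·7) ≡ 26/14. 14⁻¹ ≡ 47 (mod 73), so λ ≡ 26·47 ≡ 54.
  x = λ² - 11 - 11 = 2916 - 22 ≡ 47; y = λ·(11 - 47) - 7 ≡ 20. → (47, 20)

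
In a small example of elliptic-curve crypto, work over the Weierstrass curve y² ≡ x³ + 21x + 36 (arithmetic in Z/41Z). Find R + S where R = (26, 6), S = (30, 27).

(26, 6) + (30, 27). λ = (27 - 6)/(30 - 26) ≡ 21/4 mod 41. 4⁻¹ ≡ 31 (mod 41) since 4·31 = 124 ≡ 1, so λ ≡ 36.
  x = λ² - 26 - 30 = 1296 - 56 ≡ 10; y = λ·(26 - 10) - 6 ≡ 37. → (10, 37)

(10, 37)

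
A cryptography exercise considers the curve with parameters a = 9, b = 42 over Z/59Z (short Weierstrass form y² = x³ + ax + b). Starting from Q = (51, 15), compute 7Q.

(47, 25)

Double-and-add on 7 = (111)₂. Start with Q = (51, 15) for the leading 1-bit.
double: tangent at (51, 15): λ = (3·51² + 9)/(2·15) ≡ 24/30. 30⁻¹ ≡ 2 (mod 59) since 30·2 = 60 ≡ 1, so λ ≡ 24·2 ≡ 48.
  x = λ² - 51 - 51 = 2304 - 102 ≡ 19; y = λ·(51 - 19) - 15 ≡ 46. → (19, 46)
add Q: (19, 46) + (51, 15). λ = (15 - 46)/(51 - 19) ≡ 28/32 mod 59. 32⁻¹ ≡ 24 (mod 59) since 32·24 = 768 ≡ 1, so λ ≡ 23.
  x = λ² - 19 - 51 = 529 - 70 ≡ 46; y = λ·(19 - 46) - 46 ≡ 41. → (46, 41)
double: tangent at (46, 41): λ = (3·46² + 9)/(2·41) ≡ 44/23. 23⁻¹ ≡ 18 (mod 59), so λ ≡ 44·18 ≡ 25.
  x = λ² - 46 - 46 = 625 - 92 ≡ 2; y = λ·(46 - 2) - 41 ≡ 56. → (2, 56)
add Q: (2, 56) + (51, 15). λ = (15 - 56)/(51 - 2) ≡ 18/49 mod 59. 49⁻¹ ≡ 53 (mod 59) since 49·53 = 2597 ≡ 1, so λ ≡ 10.
  x = λ² - 2 - 51 = 100 - 53 ≡ 47; y = λ·(2 - 47) - 56 ≡ 25. → (47, 25)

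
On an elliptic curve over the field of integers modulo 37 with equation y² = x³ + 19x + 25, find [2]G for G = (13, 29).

tangent at (13, 29): λ = (3·13² + 19)/(2·29) ≡ 8/21. 21⁻¹ ≡ 30 (mod 37) since 21·30 = 630 ≡ 1, so λ ≡ 8·30 ≡ 18.
  x = λ² - 13 - 13 = 324 - 26 ≡ 2; y = λ·(13 - 2) - 29 ≡ 21. → (2, 21)

(2, 21)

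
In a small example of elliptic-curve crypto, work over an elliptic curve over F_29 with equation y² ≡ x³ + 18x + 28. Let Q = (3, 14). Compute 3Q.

Repeated addition: build up to 3Q.
2Q: tangent at (3, 14): λ = (3·3² + 18)/(2·14) ≡ 16/28. 28⁻¹ ≡ 28 (mod 29), so λ ≡ 16·28 ≡ 13.
  x = λ² - 3 - 3 = 169 - 6 ≡ 18; y = λ·(3 - 18) - 14 ≡ 23. → (18, 23)
3Q: (18, 23) + (3, 14). λ = (14 - 23)/(3 - 18) ≡ 20/14 mod 29. 14⁻¹ ≡ 27 (mod 29), so λ ≡ 18.
  x = λ² - 18 - 3 = 324 - 21 ≡ 13; y = λ·(18 - 13) - 23 ≡ 9. → (13, 9)

(13, 9)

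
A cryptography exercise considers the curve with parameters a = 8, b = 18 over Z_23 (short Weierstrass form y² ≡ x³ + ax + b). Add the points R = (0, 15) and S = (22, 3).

(7, 16)

(0, 15) + (22, 3). λ = (3 - 15)/(22 - 0) ≡ 11/22 mod 23. 22⁻¹ ≡ 22 (mod 23), so λ ≡ 12.
  x = λ² - 0 - 22 = 144 - 22 ≡ 7; y = λ·(0 - 7) - 15 ≡ 16. → (7, 16)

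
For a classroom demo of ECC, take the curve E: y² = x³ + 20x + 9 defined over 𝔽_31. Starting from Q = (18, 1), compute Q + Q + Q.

Repeated addition: build up to 3Q.
2Q: tangent at (18, 1): λ = (3·18² + 20)/(2·1) ≡ 0/2. 2⁻¹ ≡ 16 (mod 31), so λ ≡ 0·16 ≡ 0.
  x = λ² - 18 - 18 = 0 - 36 ≡ 26; y = λ·(18 - 26) - 1 ≡ 30. → (26, 30)
3Q: (26, 30) + (18, 1). λ = (1 - 30)/(18 - 26) ≡ 2/23 mod 31. 23⁻¹ ≡ 27 (mod 31), so λ ≡ 23.
  x = λ² - 26 - 18 = 529 - 44 ≡ 20; y = λ·(26 - 20) - 30 ≡ 15. → (20, 15)

(20, 15)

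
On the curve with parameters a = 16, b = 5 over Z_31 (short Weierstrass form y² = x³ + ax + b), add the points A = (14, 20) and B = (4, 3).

(10, 24)

(14, 20) + (4, 3). λ = (3 - 20)/(4 - 14) ≡ 14/21 mod 31. 21⁻¹ ≡ 3 (mod 31), so λ ≡ 11.
  x = λ² - 14 - 4 = 121 - 18 ≡ 10; y = λ·(14 - 10) - 20 ≡ 24. → (10, 24)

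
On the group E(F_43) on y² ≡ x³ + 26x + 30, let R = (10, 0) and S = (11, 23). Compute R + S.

(35, 27)

(10, 0) + (11, 23). λ = (23 - 0)/(11 - 10) ≡ 23/1 mod 43. 1⁻¹ ≡ 1 (mod 43) since 1·1 = 1 ≡ 1, so λ ≡ 23.
  x = λ² - 10 - 11 = 529 - 21 ≡ 35; y = λ·(10 - 35) - 0 ≡ 27. → (35, 27)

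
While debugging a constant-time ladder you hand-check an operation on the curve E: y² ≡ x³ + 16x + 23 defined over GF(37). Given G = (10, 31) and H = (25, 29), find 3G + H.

O

First 3G:
Repeated addition: build up to 3G.
2G: tangent at (10, 31): λ = (3·10² + 16)/(2·31) ≡ 20/25. 25⁻¹ ≡ 3 (mod 37) since 25·3 = 75 ≡ 1, so λ ≡ 20·3 ≡ 23.
  x = λ² - 10 - 10 = 529 - 20 ≡ 28; y = λ·(10 - 28) - 31 ≡ 36. → (28, 36)
3G: (28, 36) + (10, 31). λ = (31 - 36)/(10 - 28) ≡ 32/19 mod 37. 19⁻¹ ≡ 2 (mod 37) since 19·2 = 38 ≡ 1, so λ ≡ 27.
  x = λ² - 28 - 10 = 729 - 38 ≡ 25; y = λ·(28 - 25) - 36 ≡ 8. → (25, 8)
3G = (25, 8).
Finally 3G + H:
(25, 8) + (25, 29): same x and y₁ ≡ -y₂, so the sum is ∞.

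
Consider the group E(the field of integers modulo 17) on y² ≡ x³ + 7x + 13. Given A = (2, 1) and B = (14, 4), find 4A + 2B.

First 4A:
Double-and-add on 4 = (100)₂. Start with A = (2, 1) for the leading 1-bit.
double: tangent at (2, 1): λ = (3·2² + 7)/(2·1) ≡ 2/2. 2⁻¹ ≡ 9 (mod 17), so λ ≡ 2·9 ≡ 1.
  x = λ² - 2 - 2 = 1 - 4 ≡ 14; y = λ·(2 - 14) - 1 ≡ 4. → (14, 4)
double: tangent at (14, 4): λ = (3·14² + 7)/(2·4) ≡ 0/8. 8⁻¹ ≡ 15 (mod 17) since 8·15 = 120 ≡ 1, so λ ≡ 0·15 ≡ 0.
  x = λ² - 14 - 14 = 0 - 28 ≡ 6; y = λ·(14 - 6) - 4 ≡ 13. → (6, 13)
4A = (6, 13).
Next 2B:
Repeated addition: build up to 2B.
2B: tangent at (14, 4): λ = (3·14² + 7)/(2·4) ≡ 0/8. 8⁻¹ ≡ 15 (mod 17) since 8·15 = 120 ≡ 1, so λ ≡ 0·15 ≡ 0.
  x = λ² - 14 - 14 = 0 - 28 ≡ 6; y = λ·(14 - 6) - 4 ≡ 13. → (6, 13)
2B = (6, 13).
Finally 4A + 2B:
tangent at (6, 13): λ = (3·6² + 7)/(2·13) ≡ 13/9. 9⁻¹ ≡ 2 (mod 17) since 9·2 = 18 ≡ 1, so λ ≡ 13·2 ≡ 9.
  x = λ² - 6 - 6 = 81 - 12 ≡ 1; y = λ·(6 - 1) - 13 ≡ 15. → (1, 15)

(1, 15)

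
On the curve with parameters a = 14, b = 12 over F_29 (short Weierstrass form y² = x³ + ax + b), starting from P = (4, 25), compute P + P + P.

Repeated addition: build up to 3P.
2P: tangent at (4, 25): λ = (3·4² + 14)/(2·25) ≡ 4/21. 21⁻¹ ≡ 18 (mod 29) since 21·18 = 378 ≡ 1, so λ ≡ 4·18 ≡ 14.
  x = λ² - 4 - 4 = 196 - 8 ≡ 14; y = λ·(4 - 14) - 25 ≡ 9. → (14, 9)
3P: (14, 9) + (4, 25). λ = (25 - 9)/(4 - 14) ≡ 16/19 mod 29. 19⁻¹ ≡ 26 (mod 29), so λ ≡ 10.
  x = λ² - 14 - 4 = 100 - 18 ≡ 24; y = λ·(14 - 24) - 9 ≡ 7. → (24, 7)

(24, 7)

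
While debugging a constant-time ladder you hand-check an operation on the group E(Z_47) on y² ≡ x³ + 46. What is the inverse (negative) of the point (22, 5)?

(22, 42)

-(22, 5) = (22, -5 mod 47) = (22, 42).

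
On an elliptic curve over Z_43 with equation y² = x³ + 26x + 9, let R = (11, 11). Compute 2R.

tangent at (11, 11): λ = (3·11² + 26)/(2·11) ≡ 2/22. 22⁻¹ ≡ 2 (mod 43) since 22·2 = 44 ≡ 1, so λ ≡ 2·2 ≡ 4.
  x = λ² - 11 - 11 = 16 - 22 ≡ 37; y = λ·(11 - 37) - 11 ≡ 14. → (37, 14)

(37, 14)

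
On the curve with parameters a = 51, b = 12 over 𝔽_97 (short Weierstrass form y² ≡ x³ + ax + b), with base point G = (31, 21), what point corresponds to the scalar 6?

(67, 0)

Double-and-add on 6 = (110)₂. Start with G = (31, 21) for the leading 1-bit.
double: tangent at (31, 21): λ = (3·31² + 51)/(2·21) ≡ 24/42. 42⁻¹ ≡ 67 (mod 97), so λ ≡ 24·67 ≡ 56.
  x = λ² - 31 - 31 = 3136 - 62 ≡ 67; y = λ·(31 - 67) - 21 ≡ 0. → (67, 0)
add G: (67, 0) + (31, 21). λ = (21 - 0)/(31 - 67) ≡ 21/61 mod 97. 61⁻¹ ≡ 35 (mod 97) since 61·35 = 2135 ≡ 1, so λ ≡ 56.
  x = λ² - 67 - 31 = 3136 - 98 ≡ 31; y = λ·(67 - 31) - 0 ≡ 76. → (31, 76)
double: tangent at (31, 76): λ = (3·31² + 51)/(2·76) ≡ 24/55. 55⁻¹ ≡ 30 (mod 97), so λ ≡ 24·30 ≡ 41.
  x = λ² - 31 - 31 = 1681 - 62 ≡ 67; y = λ·(31 - 67) - 76 ≡ 0. → (67, 0)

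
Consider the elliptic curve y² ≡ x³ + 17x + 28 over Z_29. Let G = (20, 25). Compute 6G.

(23, 0)

Double-and-add on 6 = (110)₂. Start with G = (20, 25) for the leading 1-bit.
double: tangent at (20, 25): λ = (3·20² + 17)/(2·25) ≡ 28/21. 21⁻¹ ≡ 18 (mod 29), so λ ≡ 28·18 ≡ 11.
  x = λ² - 20 - 20 = 121 - 40 ≡ 23; y = λ·(20 - 23) - 25 ≡ 0. → (23, 0)
add G: (23, 0) + (20, 25). λ = (25 - 0)/(20 - 23) ≡ 25/26 mod 29. 26⁻¹ ≡ 19 (mod 29), so λ ≡ 11.
  x = λ² - 23 - 20 = 121 - 43 ≡ 20; y = λ·(23 - 20) - 0 ≡ 4. → (20, 4)
double: tangent at (20, 4): λ = (3·20² + 17)/(2·4) ≡ 28/8. 8⁻¹ ≡ 11 (mod 29), so λ ≡ 28·11 ≡ 18.
  x = λ² - 20 - 20 = 324 - 40 ≡ 23; y = λ·(20 - 23) - 4 ≡ 0. → (23, 0)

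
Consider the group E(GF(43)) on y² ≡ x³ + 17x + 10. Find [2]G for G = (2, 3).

(11, 18)

tangent at (2, 3): λ = (3·2² + 17)/(2·3) ≡ 29/6. 6⁻¹ ≡ 36 (mod 43) since 6·36 = 216 ≡ 1, so λ ≡ 29·36 ≡ 12.
  x = λ² - 2 - 2 = 144 - 4 ≡ 11; y = λ·(2 - 11) - 3 ≡ 18. → (11, 18)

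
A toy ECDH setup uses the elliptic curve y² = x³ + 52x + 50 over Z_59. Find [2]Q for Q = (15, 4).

tangent at (15, 4): λ = (3·15² + 52)/(2·4) ≡ 19/8. 8⁻¹ ≡ 37 (mod 59), so λ ≡ 19·37 ≡ 54.
  x = λ² - 15 - 15 = 2916 - 30 ≡ 54; y = λ·(15 - 54) - 4 ≡ 14. → (54, 14)

(54, 14)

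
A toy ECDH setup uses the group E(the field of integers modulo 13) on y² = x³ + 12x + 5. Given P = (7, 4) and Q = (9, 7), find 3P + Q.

First 3P:
Repeated addition: build up to 3P.
2P: tangent at (7, 4): λ = (3·7² + 12)/(2·4) ≡ 3/8. 8⁻¹ ≡ 5 (mod 13), so λ ≡ 3·5 ≡ 2.
  x = λ² - 7 - 7 = 4 - 14 ≡ 3; y = λ·(7 - 3) - 4 ≡ 4. → (3, 4)
3P: (3, 4) + (7, 4). λ = (4 - 4)/(7 - 3) ≡ 0/4 mod 13. 4⁻¹ ≡ 10 (mod 13), so λ ≡ 0.
  x = λ² - 3 - 7 = 0 - 10 ≡ 3; y = λ·(3 - 3) - 4 ≡ 9. → (3, 9)
3P = (3, 9).
Finally 3P + Q:
(3, 9) + (9, 7). λ = (7 - 9)/(9 - 3) ≡ 11/6 mod 13. 6⁻¹ ≡ 11 (mod 13), so λ ≡ 4.
  x = λ² - 3 - 9 = 16 - 12 ≡ 4; y = λ·(3 - 4) - 9 ≡ 0. → (4, 0)

(4, 0)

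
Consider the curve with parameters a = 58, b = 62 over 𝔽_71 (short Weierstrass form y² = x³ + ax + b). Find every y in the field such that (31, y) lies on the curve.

none

x³ + 58x + 62 = 31651 ≡ 56 (mod 71).
56 is a non-residue mod 71; no y exists.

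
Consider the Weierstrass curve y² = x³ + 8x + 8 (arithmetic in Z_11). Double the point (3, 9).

(8, 10)

tangent at (3, 9): λ = (3·3² + 8)/(2·9) ≡ 2/7. 7⁻¹ ≡ 8 (mod 11) since 7·8 = 56 ≡ 1, so λ ≡ 2·8 ≡ 5.
  x = λ² - 3 - 3 = 25 - 6 ≡ 8; y = λ·(3 - 8) - 9 ≡ 10. → (8, 10)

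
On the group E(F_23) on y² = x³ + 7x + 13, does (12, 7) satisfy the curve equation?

y² = 7² ≡ 3; x³ + 7x + 13 = 1825 ≡ 8 (mod 23). 3 ≠ 8.

no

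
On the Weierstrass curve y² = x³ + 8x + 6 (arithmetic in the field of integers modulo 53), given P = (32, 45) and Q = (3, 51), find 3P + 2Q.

(41, 14)

First 3P:
Repeated addition: build up to 3P.
2P: tangent at (32, 45): λ = (3·32² + 8)/(2·45) ≡ 6/37. 37⁻¹ ≡ 43 (mod 53), so λ ≡ 6·43 ≡ 46.
  x = λ² - 32 - 32 = 2116 - 64 ≡ 38; y = λ·(32 - 38) - 45 ≡ 50. → (38, 50)
3P: (38, 50) + (32, 45). λ = (45 - 50)/(32 - 38) ≡ 48/47 mod 53. 47⁻¹ ≡ 44 (mod 53) since 47·44 = 2068 ≡ 1, so λ ≡ 45.
  x = λ² - 38 - 32 = 2025 - 70 ≡ 47; y = λ·(38 - 47) - 50 ≡ 22. → (47, 22)
3P = (47, 22).
Next 2Q:
Repeated addition: build up to 2Q.
2Q: tangent at (3, 51): λ = (3·3² + 8)/(2·51) ≡ 35/49. 49⁻¹ ≡ 13 (mod 53) since 49·13 = 637 ≡ 1, so λ ≡ 35·13 ≡ 31.
  x = λ² - 3 - 3 = 961 - 6 ≡ 1; y = λ·(3 - 1) - 51 ≡ 11. → (1, 11)
2Q = (1, 11).
Finally 3P + 2Q:
(47, 22) + (1, 11). λ = (11 - 22)/(1 - 47) ≡ 42/7 mod 53. 7⁻¹ ≡ 38 (mod 53) since 7·38 = 266 ≡ 1, so λ ≡ 6.
  x = λ² - 47 - 1 = 36 - 48 ≡ 41; y = λ·(47 - 41) - 22 ≡ 14. → (41, 14)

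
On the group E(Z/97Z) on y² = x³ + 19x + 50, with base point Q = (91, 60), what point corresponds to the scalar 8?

(29, 35)

Repeated addition: build up to 8Q.
2Q: tangent at (91, 60): λ = (3·91² + 19)/(2·60) ≡ 30/23. 23⁻¹ ≡ 38 (mod 97), so λ ≡ 30·38 ≡ 73.
  x = λ² - 91 - 91 = 5329 - 182 ≡ 6; y = λ·(91 - 6) - 60 ≡ 34. → (6, 34)
3Q: (6, 34) + (91, 60). λ = (60 - 34)/(91 - 6) ≡ 26/85 mod 97. 85⁻¹ ≡ 8 (mod 97), so λ ≡ 14.
  x = λ² - 6 - 91 = 196 - 97 ≡ 2; y = λ·(6 - 2) - 34 ≡ 22. → (2, 22)
4Q: (2, 22) + (91, 60). λ = (60 - 22)/(91 - 2) ≡ 38/89 mod 97. 89⁻¹ ≡ 12 (mod 97), so λ ≡ 68.
  x = λ² - 2 - 91 = 4624 - 93 ≡ 69; y = λ·(2 - 69) - 22 ≡ 78. → (69, 78)
5Q: (69, 78) + (91, 60). λ = (60 - 78)/(91 - 69) ≡ 79/22 mod 97. 22⁻¹ ≡ 75 (mod 97), so λ ≡ 8.
  x = λ² - 69 - 91 = 64 - 160 ≡ 1; y = λ·(69 - 1) - 78 ≡ 78. → (1, 78)
6Q: (1, 78) + (91, 60). λ = (60 - 78)/(91 - 1) ≡ 79/90 mod 97. 90⁻¹ ≡ 83 (mod 97) since 90·83 = 7470 ≡ 1, so λ ≡ 58.
  x = λ² - 1 - 91 = 3364 - 92 ≡ 71; y = λ·(1 - 71) - 78 ≡ 33. → (71, 33)
7Q: (71, 33) + (91, 60). λ = (60 - 33)/(91 - 71) ≡ 27/20 mod 97. 20⁻¹ ≡ 34 (mod 97), so λ ≡ 45.
  x = λ² - 71 - 91 = 2025 - 162 ≡ 20; y = λ·(71 - 20) - 33 ≡ 31. → (20, 31)
8Q: (20, 31) + (91, 60). λ = (60 - 31)/(91 - 20) ≡ 29/71 mod 97. 71⁻¹ ≡ 41 (mod 97), so λ ≡ 25.
  x = λ² - 20 - 91 = 625 - 111 ≡ 29; y = λ·(20 - 29) - 31 ≡ 35. → (29, 35)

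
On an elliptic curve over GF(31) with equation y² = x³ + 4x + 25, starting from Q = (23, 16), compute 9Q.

O

Double-and-add on 9 = (1001)₂. Start with Q = (23, 16) for the leading 1-bit.
double: tangent at (23, 16): λ = (3·23² + 4)/(2·16) ≡ 10/1. 1⁻¹ ≡ 1 (mod 31), so λ ≡ 10·1 ≡ 10.
  x = λ² - 23 - 23 = 100 - 46 ≡ 23; y = λ·(23 - 23) - 16 ≡ 15. → (23, 15)
double: tangent at (23, 15): λ = (3·23² + 4)/(2·15) ≡ 10/30. 30⁻¹ ≡ 30 (mod 31), so λ ≡ 10·30 ≡ 21.
  x = λ² - 23 - 23 = 441 - 46 ≡ 23; y = λ·(23 - 23) - 15 ≡ 16. → (23, 16)
double: tangent at (23, 16): λ = (3·23² + 4)/(2·16) ≡ 10/1. 1⁻¹ ≡ 1 (mod 31), so λ ≡ 10·1 ≡ 10.
  x = λ² - 23 - 23 = 100 - 46 ≡ 23; y = λ·(23 - 23) - 16 ≡ 15. → (23, 15)
add Q: (23, 15) + (23, 16): same x and y₁ ≡ -y₂, so the sum is ∞.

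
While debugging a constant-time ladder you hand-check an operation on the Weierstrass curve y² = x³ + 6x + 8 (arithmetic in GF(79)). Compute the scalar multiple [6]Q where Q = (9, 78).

(17, 58)

Repeated addition: build up to 6Q.
2Q: tangent at (9, 78): λ = (3·9² + 6)/(2·78) ≡ 12/77. 77⁻¹ ≡ 39 (mod 79), so λ ≡ 12·39 ≡ 73.
  x = λ² - 9 - 9 = 5329 - 18 ≡ 18; y = λ·(9 - 18) - 78 ≡ 55. → (18, 55)
3Q: (18, 55) + (9, 78). λ = (78 - 55)/(9 - 18) ≡ 23/70 mod 79. 70⁻¹ ≡ 35 (mod 79), so λ ≡ 15.
  x = λ² - 18 - 9 = 225 - 27 ≡ 40; y = λ·(18 - 40) - 55 ≡ 10. → (40, 10)
4Q: (40, 10) + (9, 78). λ = (78 - 10)/(9 - 40) ≡ 68/48 mod 79. 48⁻¹ ≡ 28 (mod 79) since 48·28 = 1344 ≡ 1, so λ ≡ 8.
  x = λ² - 40 - 9 = 64 - 49 ≡ 15; y = λ·(40 - 15) - 10 ≡ 32. → (15, 32)
5Q: (15, 32) + (9, 78). λ = (78 - 32)/(9 - 15) ≡ 46/73 mod 79. 73⁻¹ ≡ 13 (mod 79), so λ ≡ 45.
  x = λ² - 15 - 9 = 2025 - 24 ≡ 26; y = λ·(15 - 26) - 32 ≡ 26. → (26, 26)
6Q: (26, 26) + (9, 78). λ = (78 - 26)/(9 - 26) ≡ 52/62 mod 79. 62⁻¹ ≡ 65 (mod 79), so λ ≡ 62.
  x = λ² - 26 - 9 = 3844 - 35 ≡ 17; y = λ·(26 - 17) - 26 ≡ 58. → (17, 58)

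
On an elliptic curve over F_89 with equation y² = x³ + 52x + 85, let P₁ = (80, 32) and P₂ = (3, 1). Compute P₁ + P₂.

(17, 50)

(80, 32) + (3, 1). λ = (1 - 32)/(3 - 80) ≡ 58/12 mod 89. 12⁻¹ ≡ 52 (mod 89) since 12·52 = 624 ≡ 1, so λ ≡ 79.
  x = λ² - 80 - 3 = 6241 - 83 ≡ 17; y = λ·(80 - 17) - 32 ≡ 50. → (17, 50)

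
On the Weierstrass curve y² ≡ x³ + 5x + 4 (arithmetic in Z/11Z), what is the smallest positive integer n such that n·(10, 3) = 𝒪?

2P: tangent at (10, 3): λ = (3·10² + 5)/(2·3) ≡ 8/6. 6⁻¹ ≡ 2 (mod 11) since 6·2 = 12 ≡ 1, so λ ≡ 8·2 ≡ 5.
  x = λ² - 10 - 10 = 25 - 20 ≡ 5; y = λ·(10 - 5) - 3 ≡ 0. → (5, 0)
3P: (5, 0) + (10, 3). λ = (3 - 0)/(10 - 5) ≡ 3/5 mod 11. 5⁻¹ ≡ 9 (mod 11), so λ ≡ 5.
  x = λ² - 5 - 10 = 25 - 15 ≡ 10; y = λ·(5 - 10) - 0 ≡ 8. → (10, 8)
4P: (10, 8) + (10, 3): same x and y₁ ≡ -y₂, so the sum is 𝒪.
4P = 𝒪, so the order is 4.

4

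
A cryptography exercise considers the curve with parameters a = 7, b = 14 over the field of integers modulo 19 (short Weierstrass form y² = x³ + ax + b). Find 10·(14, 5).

Write G = (14, 5).
Repeated addition: build up to 10G.
2G: tangent at (14, 5): λ = (3·14² + 7)/(2·5) ≡ 6/10. 10⁻¹ ≡ 2 (mod 19), so λ ≡ 6·2 ≡ 12.
  x = λ² - 14 - 14 = 144 - 28 ≡ 2; y = λ·(14 - 2) - 5 ≡ 6. → (2, 6)
3G: (2, 6) + (14, 5). λ = (5 - 6)/(14 - 2) ≡ 18/12 mod 19. 12⁻¹ ≡ 8 (mod 19) since 12·8 = 96 ≡ 1, so λ ≡ 11.
  x = λ² - 2 - 14 = 121 - 16 ≡ 10; y = λ·(2 - 10) - 6 ≡ 1. → (10, 1)
4G: (10, 1) + (14, 5). λ = (5 - 1)/(14 - 10) ≡ 4/4 mod 19. 4⁻¹ ≡ 5 (mod 19) since 4·5 = 20 ≡ 1, so λ ≡ 1.
  x = λ² - 10 - 14 = 1 - 24 ≡ 15; y = λ·(10 - 15) - 1 ≡ 13. → (15, 13)
5G: (15, 13) + (14, 5). λ = (5 - 13)/(14 - 15) ≡ 11/18 mod 19. 18⁻¹ ≡ 18 (mod 19) since 18·18 = 324 ≡ 1, so λ ≡ 8.
  x = λ² - 15 - 14 = 64 - 29 ≡ 16; y = λ·(15 - 16) - 13 ≡ 17. → (16, 17)
6G: (16, 17) + (14, 5). λ = (5 - 17)/(14 - 16) ≡ 7/17 mod 19. 17⁻¹ ≡ 9 (mod 19), so λ ≡ 6.
  x = λ² - 16 - 14 = 36 - 30 ≡ 6; y = λ·(16 - 6) - 17 ≡ 5. → (6, 5)
7G: (6, 5) + (14, 5). λ = (5 - 5)/(14 - 6) ≡ 0/8 mod 19. 8⁻¹ ≡ 12 (mod 19), so λ ≡ 0.
  x = λ² - 6 - 14 = 0 - 20 ≡ 18; y = λ·(6 - 18) - 5 ≡ 14. → (18, 14)
8G: (18, 14) + (14, 5). λ = (5 - 14)/(14 - 18) ≡ 10/15 mod 19. 15⁻¹ ≡ 14 (mod 19) since 15·14 = 210 ≡ 1, so λ ≡ 7.
  x = λ² - 18 - 14 = 49 - 32 ≡ 17; y = λ·(18 - 17) - 14 ≡ 12. → (17, 12)
9G: (17, 12) + (14, 5). λ = (5 - 12)/(14 - 17) ≡ 12/16 mod 19. 16⁻¹ ≡ 6 (mod 19), so λ ≡ 15.
  x = λ² - 17 - 14 = 225 - 31 ≡ 4; y = λ·(17 - 4) - 12 ≡ 12. → (4, 12)
10G: (4, 12) + (14, 5). λ = (5 - 12)/(14 - 4) ≡ 12/10 mod 19. 10⁻¹ ≡ 2 (mod 19), so λ ≡ 5.
  x = λ² - 4 - 14 = 25 - 18 ≡ 7; y = λ·(4 - 7) - 12 ≡ 11. → (7, 11)

(7, 11)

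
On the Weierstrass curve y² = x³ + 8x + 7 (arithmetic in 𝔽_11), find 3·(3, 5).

(4, 2)

Write G = (3, 5).
Repeated addition: build up to 3G.
2G: tangent at (3, 5): λ = (3·3² + 8)/(2·5) ≡ 2/10. 10⁻¹ ≡ 10 (mod 11), so λ ≡ 2·10 ≡ 9.
  x = λ² - 3 - 3 = 81 - 6 ≡ 9; y = λ·(3 - 9) - 5 ≡ 7. → (9, 7)
3G: (9, 7) + (3, 5). λ = (5 - 7)/(3 - 9) ≡ 9/5 mod 11. 5⁻¹ ≡ 9 (mod 11) since 5·9 = 45 ≡ 1, so λ ≡ 4.
  x = λ² - 9 - 3 = 16 - 12 ≡ 4; y = λ·(9 - 4) - 7 ≡ 2. → (4, 2)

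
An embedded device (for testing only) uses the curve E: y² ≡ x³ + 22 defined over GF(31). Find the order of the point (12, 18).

5

2P: tangent at (12, 18): λ = (3·12² + 0)/(2·18) ≡ 29/5. 5⁻¹ ≡ 25 (mod 31), so λ ≡ 29·25 ≡ 12.
  x = λ² - 12 - 12 = 144 - 24 ≡ 27; y = λ·(12 - 27) - 18 ≡ 19. → (27, 19)
3P: (27, 19) + (12, 18). λ = (18 - 19)/(12 - 27) ≡ 30/16 mod 31. 16⁻¹ ≡ 2 (mod 31), so λ ≡ 29.
  x = λ² - 27 - 12 = 841 - 39 ≡ 27; y = λ·(27 - 27) - 19 ≡ 12. → (27, 12)
4P: (27, 12) + (12, 18). λ = (18 - 12)/(12 - 27) ≡ 6/16 mod 31. 16⁻¹ ≡ 2 (mod 31) since 16·2 = 32 ≡ 1, so λ ≡ 12.
  x = λ² - 27 - 12 = 144 - 39 ≡ 12; y = λ·(27 - 12) - 12 ≡ 13. → (12, 13)
5P: (12, 13) + (12, 18): same x and y₁ ≡ -y₂, so the sum is the point at infinity.
5P = the point at infinity, so the order is 5.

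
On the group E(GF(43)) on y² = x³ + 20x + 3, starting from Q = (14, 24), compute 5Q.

Repeated addition: build up to 5Q.
2Q: tangent at (14, 24): λ = (3·14² + 20)/(2·24) ≡ 6/5. 5⁻¹ ≡ 26 (mod 43), so λ ≡ 6·26 ≡ 27.
  x = λ² - 14 - 14 = 729 - 28 ≡ 13; y = λ·(14 - 13) - 24 ≡ 3. → (13, 3)
3Q: (13, 3) + (14, 24). λ = (24 - 3)/(14 - 13) ≡ 21/1 mod 43. 1⁻¹ ≡ 1 (mod 43), so λ ≡ 21.
  x = λ² - 13 - 14 = 441 - 27 ≡ 27; y = λ·(13 - 27) - 3 ≡ 4. → (27, 4)
4Q: (27, 4) + (14, 24). λ = (24 - 4)/(14 - 27) ≡ 20/30 mod 43. 30⁻¹ ≡ 33 (mod 43), so λ ≡ 15.
  x = λ² - 27 - 14 = 225 - 41 ≡ 12; y = λ·(27 - 12) - 4 ≡ 6. → (12, 6)
5Q: (12, 6) + (14, 24). λ = (24 - 6)/(14 - 12) ≡ 18/2 mod 43. 2⁻¹ ≡ 22 (mod 43), so λ ≡ 9.
  x = λ² - 12 - 14 = 81 - 26 ≡ 12; y = λ·(12 - 12) - 6 ≡ 37. → (12, 37)

(12, 37)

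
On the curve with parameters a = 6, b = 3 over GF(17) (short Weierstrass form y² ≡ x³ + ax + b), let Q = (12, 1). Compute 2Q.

(14, 3)

tangent at (12, 1): λ = (3·12² + 6)/(2·1) ≡ 13/2. 2⁻¹ ≡ 9 (mod 17), so λ ≡ 13·9 ≡ 15.
  x = λ² - 12 - 12 = 225 - 24 ≡ 14; y = λ·(12 - 14) - 1 ≡ 3. → (14, 3)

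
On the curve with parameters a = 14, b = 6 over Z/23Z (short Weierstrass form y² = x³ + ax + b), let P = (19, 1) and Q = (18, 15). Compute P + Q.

(21, 4)

(19, 1) + (18, 15). λ = (15 - 1)/(18 - 19) ≡ 14/22 mod 23. 22⁻¹ ≡ 22 (mod 23) since 22·22 = 484 ≡ 1, so λ ≡ 9.
  x = λ² - 19 - 18 = 81 - 37 ≡ 21; y = λ·(19 - 21) - 1 ≡ 4. → (21, 4)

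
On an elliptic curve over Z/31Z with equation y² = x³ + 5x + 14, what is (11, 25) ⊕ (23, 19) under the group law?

(5, 3)

(11, 25) + (23, 19). λ = (19 - 25)/(23 - 11) ≡ 25/12 mod 31. 12⁻¹ ≡ 13 (mod 31), so λ ≡ 15.
  x = λ² - 11 - 23 = 225 - 34 ≡ 5; y = λ·(11 - 5) - 25 ≡ 3. → (5, 3)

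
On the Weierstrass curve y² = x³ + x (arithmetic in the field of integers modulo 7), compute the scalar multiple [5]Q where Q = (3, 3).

Repeated addition: build up to 5Q.
2Q: tangent at (3, 3): λ = (3·3² + 1)/(2·3) ≡ 0/6. 6⁻¹ ≡ 6 (mod 7), so λ ≡ 0·6 ≡ 0.
  x = λ² - 3 - 3 = 0 - 6 ≡ 1; y = λ·(3 - 1) - 3 ≡ 4. → (1, 4)
3Q: (1, 4) + (3, 3). λ = (3 - 4)/(3 - 1) ≡ 6/2 mod 7. 2⁻¹ ≡ 4 (mod 7) since 2·4 = 8 ≡ 1, so λ ≡ 3.
  x = λ² - 1 - 3 = 9 - 4 ≡ 5; y = λ·(1 - 5) - 4 ≡ 5. → (5, 5)
4Q: (5, 5) + (3, 3). λ = (3 - 5)/(3 - 5) ≡ 5/5 mod 7. 5⁻¹ ≡ 3 (mod 7) since 5·3 = 15 ≡ 1, so λ ≡ 1.
  x = λ² - 5 - 3 = 1 - 8 ≡ 0; y = λ·(5 - 0) - 5 ≡ 0. → (0, 0)
5Q: (0, 0) + (3, 3). λ = (3 - 0)/(3 - 0) ≡ 3/3 mod 7. 3⁻¹ ≡ 5 (mod 7), so λ ≡ 1.
  x = λ² - 0 - 3 = 1 - 3 ≡ 5; y = λ·(0 - 5) - 0 ≡ 2. → (5, 2)

(5, 2)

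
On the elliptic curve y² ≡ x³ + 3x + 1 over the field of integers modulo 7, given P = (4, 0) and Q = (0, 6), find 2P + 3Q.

First 2P:
Repeated addition: build up to 2P.
2P: (4, 0) + (4, 0): same x and y₁ ≡ -y₂, so the sum is O.
2P = O.
Next 3Q:
Repeated addition: build up to 3Q.
2Q: tangent at (0, 6): λ = (3·0² + 3)/(2·6) ≡ 3/5. 5⁻¹ ≡ 3 (mod 7), so λ ≡ 3·3 ≡ 2.
  x = λ² - 0 - 0 = 4 - 0 ≡ 4; y = λ·(0 - 4) - 6 ≡ 0. → (4, 0)
3Q: (4, 0) + (0, 6). λ = (6 - 0)/(0 - 4) ≡ 6/3 mod 7. 3⁻¹ ≡ 5 (mod 7), so λ ≡ 2.
  x = λ² - 4 - 0 = 4 - 4 ≡ 0; y = λ·(4 - 0) - 0 ≡ 1. → (0, 1)
3Q = (0, 1).
Finally 2P + 3Q:
O + (0, 1) = (0, 1) (identity).

(0, 1)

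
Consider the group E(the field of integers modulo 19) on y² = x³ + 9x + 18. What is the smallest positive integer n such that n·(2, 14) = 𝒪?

11

2P: tangent at (2, 14): λ = (3·2² + 9)/(2·14) ≡ 2/9. 9⁻¹ ≡ 17 (mod 19), so λ ≡ 2·17 ≡ 15.
  x = λ² - 2 - 2 = 225 - 4 ≡ 12; y = λ·(2 - 12) - 14 ≡ 7. → (12, 7)
3P: (12, 7) + (2, 14). λ = (14 - 7)/(2 - 12) ≡ 7/9 mod 19. 9⁻¹ ≡ 17 (mod 19), so λ ≡ 5.
  x = λ² - 12 - 2 = 25 - 14 ≡ 11; y = λ·(12 - 11) - 7 ≡ 17. → (11, 17)
4P: (11, 17) + (2, 14). λ = (14 - 17)/(2 - 11) ≡ 16/10 mod 19. 10⁻¹ ≡ 2 (mod 19) since 10·2 = 20 ≡ 1, so λ ≡ 13.
  x = λ² - 11 - 2 = 169 - 13 ≡ 4; y = λ·(11 - 4) - 17 ≡ 17. → (4, 17)
5P: (4, 17) + (2, 14). λ = (14 - 17)/(2 - 4) ≡ 16/17 mod 19. 17⁻¹ ≡ 9 (mod 19), so λ ≡ 11.
  x = λ² - 4 - 2 = 121 - 6 ≡ 1; y = λ·(4 - 1) - 17 ≡ 16. → (1, 16)
6P: (1, 16) + (2, 14). λ = (14 - 16)/(2 - 1) ≡ 17/1 mod 19. 1⁻¹ ≡ 1 (mod 19), so λ ≡ 17.
  x = λ² - 1 - 2 = 289 - 3 ≡ 1; y = λ·(1 - 1) - 16 ≡ 3. → (1, 3)
7P: (1, 3) + (2, 14). λ = (14 - 3)/(2 - 1) ≡ 11/1 mod 19. 1⁻¹ ≡ 1 (mod 19) since 1·1 = 1 ≡ 1, so λ ≡ 11.
  x = λ² - 1 - 2 = 121 - 3 ≡ 4; y = λ·(1 - 4) - 3 ≡ 2. → (4, 2)
8P: (4, 2) + (2, 14). λ = (14 - 2)/(2 - 4) ≡ 12/17 mod 19. 17⁻¹ ≡ 9 (mod 19), so λ ≡ 13.
  x = λ² - 4 - 2 = 169 - 6 ≡ 11; y = λ·(4 - 11) - 2 ≡ 2. → (11, 2)
9P: (11, 2) + (2, 14). λ = (14 - 2)/(2 - 11) ≡ 12/10 mod 19. 10⁻¹ ≡ 2 (mod 19), so λ ≡ 5.
  x = λ² - 11 - 2 = 25 - 13 ≡ 12; y = λ·(11 - 12) - 2 ≡ 12. → (12, 12)
10P: (12, 12) + (2, 14). λ = (14 - 12)/(2 - 12) ≡ 2/9 mod 19. 9⁻¹ ≡ 17 (mod 19) since 9·17 = 153 ≡ 1, so λ ≡ 15.
  x = λ² - 12 - 2 = 225 - 14 ≡ 2; y = λ·(12 - 2) - 12 ≡ 5. → (2, 5)
11P: (2, 5) + (2, 14): same x and y₁ ≡ -y₂, so the sum is 𝒪.
11P = 𝒪, so the order is 11.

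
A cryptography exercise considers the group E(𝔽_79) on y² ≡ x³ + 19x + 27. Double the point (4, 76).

(75, 19)

tangent at (4, 76): λ = (3·4² + 19)/(2·76) ≡ 67/73. 73⁻¹ ≡ 13 (mod 79) since 73·13 = 949 ≡ 1, so λ ≡ 67·13 ≡ 2.
  x = λ² - 4 - 4 = 4 - 8 ≡ 75; y = λ·(4 - 75) - 76 ≡ 19. → (75, 19)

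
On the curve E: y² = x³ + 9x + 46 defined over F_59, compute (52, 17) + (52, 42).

O

The two points share x = 52 and their y-coordinates satisfy 17 + 42 ≡ 0 (mod 59), so they are inverses. Their sum is the point at infinity.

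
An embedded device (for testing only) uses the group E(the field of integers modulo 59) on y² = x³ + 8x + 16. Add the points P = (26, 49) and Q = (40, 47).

(46, 55)

(26, 49) + (40, 47). λ = (47 - 49)/(40 - 26) ≡ 57/14 mod 59. 14⁻¹ ≡ 38 (mod 59), so λ ≡ 42.
  x = λ² - 26 - 40 = 1764 - 66 ≡ 46; y = λ·(26 - 46) - 49 ≡ 55. → (46, 55)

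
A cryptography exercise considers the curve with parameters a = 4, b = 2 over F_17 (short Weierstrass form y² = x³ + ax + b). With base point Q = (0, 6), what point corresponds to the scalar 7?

(11, 0)

Double-and-add on 7 = (111)₂. Start with Q = (0, 6) for the leading 1-bit.
double: tangent at (0, 6): λ = (3·0² + 4)/(2·6) ≡ 4/12. 12⁻¹ ≡ 10 (mod 17), so λ ≡ 4·10 ≡ 6.
  x = λ² - 0 - 0 = 36 - 0 ≡ 2; y = λ·(0 - 2) - 6 ≡ 16. → (2, 16)
add Q: (2, 16) + (0, 6). λ = (6 - 16)/(0 - 2) ≡ 7/15 mod 17. 15⁻¹ ≡ 8 (mod 17) since 15·8 = 120 ≡ 1, so λ ≡ 5.
  x = λ² - 2 - 0 = 25 - 2 ≡ 6; y = λ·(2 - 6) - 16 ≡ 15. → (6, 15)
double: tangent at (6, 15): λ = (3·6² + 4)/(2·15) ≡ 10/13. 13⁻¹ ≡ 4 (mod 17) since 13·4 = 52 ≡ 1, so λ ≡ 10·4 ≡ 6.
  x = λ² - 6 - 6 = 36 - 12 ≡ 7; y = λ·(6 - 7) - 15 ≡ 13. → (7, 13)
add Q: (7, 13) + (0, 6). λ = (6 - 13)/(0 - 7) ≡ 10/10 mod 17. 10⁻¹ ≡ 12 (mod 17) since 10·12 = 120 ≡ 1, so λ ≡ 1.
  x = λ² - 7 - 0 = 1 - 7 ≡ 11; y = λ·(7 - 11) - 13 ≡ 0. → (11, 0)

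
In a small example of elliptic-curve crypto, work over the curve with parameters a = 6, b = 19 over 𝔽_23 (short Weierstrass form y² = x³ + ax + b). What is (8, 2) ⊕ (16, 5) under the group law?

(8, 2) + (16, 5). λ = (5 - 2)/(16 - 8) ≡ 3/8 mod 23. 8⁻¹ ≡ 3 (mod 23), so λ ≡ 9.
  x = λ² - 8 - 16 = 81 - 24 ≡ 11; y = λ·(8 - 11) - 2 ≡ 17. → (11, 17)

(11, 17)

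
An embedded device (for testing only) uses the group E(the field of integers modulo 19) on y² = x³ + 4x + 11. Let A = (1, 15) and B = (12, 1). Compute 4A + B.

First 4A:
Double-and-add on 4 = (100)₂. Start with A = (1, 15) for the leading 1-bit.
double: tangent at (1, 15): λ = (3·1² + 4)/(2·15) ≡ 7/11. 11⁻¹ ≡ 7 (mod 19), so λ ≡ 7·7 ≡ 11.
  x = λ² - 1 - 1 = 121 - 2 ≡ 5; y = λ·(1 - 5) - 15 ≡ 17. → (5, 17)
double: tangent at (5, 17): λ = (3·5² + 4)/(2·17) ≡ 3/15. 15⁻¹ ≡ 14 (mod 19), so λ ≡ 3·14 ≡ 4.
  x = λ² - 5 - 5 = 16 - 10 ≡ 6; y = λ·(5 - 6) - 17 ≡ 17. → (6, 17)
4A = (6, 17).
Finally 4A + B:
(6, 17) + (12, 1). λ = (1 - 17)/(12 - 6) ≡ 3/6 mod 19. 6⁻¹ ≡ 16 (mod 19), so λ ≡ 10.
  x = λ² - 6 - 12 = 100 - 18 ≡ 6; y = λ·(6 - 6) - 17 ≡ 2. → (6, 2)

(6, 2)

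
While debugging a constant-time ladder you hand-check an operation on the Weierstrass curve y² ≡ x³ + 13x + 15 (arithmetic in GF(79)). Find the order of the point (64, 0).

2P: (64, 0) + (64, 0): same x and y₁ ≡ -y₂, so the sum is O.
2P = O, so the order is 2.

2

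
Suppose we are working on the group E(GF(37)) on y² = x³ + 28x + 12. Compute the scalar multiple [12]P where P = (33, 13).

Double-and-add on 12 = (1100)₂. Start with P = (33, 13) for the leading 1-bit.
double: tangent at (33, 13): λ = (3·33² + 28)/(2·13) ≡ 2/26. 26⁻¹ ≡ 10 (mod 37) since 26·10 = 260 ≡ 1, so λ ≡ 2·10 ≡ 20.
  x = λ² - 33 - 33 = 400 - 66 ≡ 1; y = λ·(33 - 1) - 13 ≡ 35. → (1, 35)
add P: (1, 35) + (33, 13). λ = (13 - 35)/(33 - 1) ≡ 15/32 mod 37. 32⁻¹ ≡ 22 (mod 37) since 32·22 = 704 ≡ 1, so λ ≡ 34.
  x = λ² - 1 - 33 = 1156 - 34 ≡ 12; y = λ·(1 - 12) - 35 ≡ 35. → (12, 35)
double: tangent at (12, 35): λ = (3·12² + 28)/(2·35) ≡ 16/33. 33⁻¹ ≡ 9 (mod 37) since 33·9 = 297 ≡ 1, so λ ≡ 16·9 ≡ 33.
  x = λ² - 12 - 12 = 1089 - 24 ≡ 29; y = λ·(12 - 29) - 35 ≡ 33. → (29, 33)
double: tangent at (29, 33): λ = (3·29² + 28)/(2·33) ≡ 35/29. 29⁻¹ ≡ 23 (mod 37) since 29·23 = 667 ≡ 1, so λ ≡ 35·23 ≡ 28.
  x = λ² - 29 - 29 = 784 - 58 ≡ 23; y = λ·(29 - 23) - 33 ≡ 24. → (23, 24)

(23, 24)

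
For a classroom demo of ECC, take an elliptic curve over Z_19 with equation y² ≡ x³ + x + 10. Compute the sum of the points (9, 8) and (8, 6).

(9, 8) + (8, 6). λ = (6 - 8)/(8 - 9) ≡ 17/18 mod 19. 18⁻¹ ≡ 18 (mod 19), so λ ≡ 2.
  x = λ² - 9 - 8 = 4 - 17 ≡ 6; y = λ·(9 - 6) - 8 ≡ 17. → (6, 17)

(6, 17)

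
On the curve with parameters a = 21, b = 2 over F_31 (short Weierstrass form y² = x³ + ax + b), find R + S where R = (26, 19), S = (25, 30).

(26, 19) + (25, 30). λ = (30 - 19)/(25 - 26) ≡ 11/30 mod 31. 30⁻¹ ≡ 30 (mod 31) since 30·30 = 900 ≡ 1, so λ ≡ 20.
  x = λ² - 26 - 25 = 400 - 51 ≡ 8; y = λ·(26 - 8) - 19 ≡ 0. → (8, 0)

(8, 0)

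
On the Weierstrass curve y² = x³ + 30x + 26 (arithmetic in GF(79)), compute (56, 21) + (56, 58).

The two points share x = 56 and their y-coordinates satisfy 21 + 58 ≡ 0 (mod 79), so they are inverses. Their sum is the point at infinity.

O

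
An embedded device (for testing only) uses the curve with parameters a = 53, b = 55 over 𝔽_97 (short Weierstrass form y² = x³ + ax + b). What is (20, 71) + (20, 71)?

tangent at (20, 71): λ = (3·20² + 53)/(2·71) ≡ 89/45. 45⁻¹ ≡ 69 (mod 97), so λ ≡ 89·69 ≡ 30.
  x = λ² - 20 - 20 = 900 - 40 ≡ 84; y = λ·(20 - 84) - 71 ≡ 46. → (84, 46)

(84, 46)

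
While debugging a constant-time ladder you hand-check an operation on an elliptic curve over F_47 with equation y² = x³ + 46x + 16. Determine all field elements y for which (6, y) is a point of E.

none

x³ + 46x + 16 = 508 ≡ 38 (mod 47).
38 is a non-residue mod 47; no y exists.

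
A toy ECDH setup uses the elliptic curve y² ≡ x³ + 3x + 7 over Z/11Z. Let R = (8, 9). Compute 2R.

tangent at (8, 9): λ = (3·8² + 3)/(2·9) ≡ 8/7. 7⁻¹ ≡ 8 (mod 11), so λ ≡ 8·8 ≡ 9.
  x = λ² - 8 - 8 = 81 - 16 ≡ 10; y = λ·(8 - 10) - 9 ≡ 6. → (10, 6)

(10, 6)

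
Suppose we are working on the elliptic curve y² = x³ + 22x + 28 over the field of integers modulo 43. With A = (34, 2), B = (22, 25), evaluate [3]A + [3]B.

First 3A:
Repeated addition: build up to 3A.
2A: tangent at (34, 2): λ = (3·34² + 22)/(2·2) ≡ 7/4. 4⁻¹ ≡ 11 (mod 43), so λ ≡ 7·11 ≡ 34.
  x = λ² - 34 - 34 = 1156 - 68 ≡ 13; y = λ·(34 - 13) - 2 ≡ 24. → (13, 24)
3A: (13, 24) + (34, 2). λ = (2 - 24)/(34 - 13) ≡ 21/21 mod 43. 21⁻¹ ≡ 41 (mod 43) since 21·41 = 861 ≡ 1, so λ ≡ 1.
  x = λ² - 13 - 34 = 1 - 47 ≡ 40; y = λ·(13 - 40) - 24 ≡ 35. → (40, 35)
3A = (40, 35).
Next 3B:
Repeated addition: build up to 3B.
2B: tangent at (22, 25): λ = (3·22² + 22)/(2·25) ≡ 12/7. 7⁻¹ ≡ 37 (mod 43), so λ ≡ 12·37 ≡ 14.
  x = λ² - 22 - 22 = 196 - 44 ≡ 23; y = λ·(22 - 23) - 25 ≡ 4. → (23, 4)
3B: (23, 4) + (22, 25). λ = (25 - 4)/(22 - 23) ≡ 21/42 mod 43. 42⁻¹ ≡ 42 (mod 43), so λ ≡ 22.
  x = λ² - 23 - 22 = 484 - 45 ≡ 9; y = λ·(23 - 9) - 4 ≡ 3. → (9, 3)
3B = (9, 3).
Finally 3A + 3B:
(40, 35) + (9, 3). λ = (3 - 35)/(9 - 40) ≡ 11/12 mod 43. 12⁻¹ ≡ 18 (mod 43) since 12·18 = 216 ≡ 1, so λ ≡ 26.
  x = λ² - 40 - 9 = 676 - 49 ≡ 25; y = λ·(40 - 25) - 35 ≡ 11. → (25, 11)

(25, 11)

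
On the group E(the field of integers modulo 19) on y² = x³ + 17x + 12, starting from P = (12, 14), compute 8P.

Repeated addition: build up to 8P.
2P: tangent at (12, 14): λ = (3·12² + 17)/(2·14) ≡ 12/9. 9⁻¹ ≡ 17 (mod 19) since 9·17 = 153 ≡ 1, so λ ≡ 12·17 ≡ 14.
  x = λ² - 12 - 12 = 196 - 24 ≡ 1; y = λ·(12 - 1) - 14 ≡ 7. → (1, 7)
3P: (1, 7) + (12, 14). λ = (14 - 7)/(12 - 1) ≡ 7/11 mod 19. 11⁻¹ ≡ 7 (mod 19), so λ ≡ 11.
  x = λ² - 1 - 12 = 121 - 13 ≡ 13; y = λ·(1 - 13) - 7 ≡ 13. → (13, 13)
4P: (13, 13) + (12, 14). λ = (14 - 13)/(12 - 13) ≡ 1/18 mod 19. 18⁻¹ ≡ 18 (mod 19), so λ ≡ 18.
  x = λ² - 13 - 12 = 324 - 25 ≡ 14; y = λ·(13 - 14) - 13 ≡ 7. → (14, 7)
5P: (14, 7) + (12, 14). λ = (14 - 7)/(12 - 14) ≡ 7/17 mod 19. 17⁻¹ ≡ 9 (mod 19) since 17·9 = 153 ≡ 1, so λ ≡ 6.
  x = λ² - 14 - 12 = 36 - 26 ≡ 10; y = λ·(14 - 10) - 7 ≡ 17. → (10, 17)
6P: (10, 17) + (12, 14). λ = (14 - 17)/(12 - 10) ≡ 16/2 mod 19. 2⁻¹ ≡ 10 (mod 19), so λ ≡ 8.
  x = λ² - 10 - 12 = 64 - 22 ≡ 4; y = λ·(10 - 4) - 17 ≡ 12. → (4, 12)
7P: (4, 12) + (12, 14). λ = (14 - 12)/(12 - 4) ≡ 2/8 mod 19. 8⁻¹ ≡ 12 (mod 19), so λ ≡ 5.
  x = λ² - 4 - 12 = 25 - 16 ≡ 9; y = λ·(4 - 9) - 12 ≡ 1. → (9, 1)
8P: (9, 1) + (12, 14). λ = (14 - 1)/(12 - 9) ≡ 13/3 mod 19. 3⁻¹ ≡ 13 (mod 19), so λ ≡ 17.
  x = λ² - 9 - 12 = 289 - 21 ≡ 2; y = λ·(9 - 2) - 1 ≡ 4. → (2, 4)

(2, 4)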